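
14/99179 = 14/99179 = 0.00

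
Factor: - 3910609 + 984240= - 31^1  *  94399^1= - 2926369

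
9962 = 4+9958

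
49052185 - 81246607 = - 32194422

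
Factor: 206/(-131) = -2^1*103^1*131^ ( - 1 )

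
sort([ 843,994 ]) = [ 843,994]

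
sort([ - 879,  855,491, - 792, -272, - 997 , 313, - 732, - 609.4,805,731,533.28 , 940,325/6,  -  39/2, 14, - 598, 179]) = [ - 997, - 879, - 792, - 732, - 609.4, - 598, - 272, - 39/2 , 14,325/6, 179,313,491,  533.28, 731,805 , 855, 940]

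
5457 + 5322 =10779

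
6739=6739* 1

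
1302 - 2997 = - 1695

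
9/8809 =9/8809 = 0.00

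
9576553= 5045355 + 4531198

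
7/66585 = 7/66585  =  0.00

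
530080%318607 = 211473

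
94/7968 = 47/3984 = 0.01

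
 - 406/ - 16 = 25 + 3/8=25.38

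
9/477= 1/53=0.02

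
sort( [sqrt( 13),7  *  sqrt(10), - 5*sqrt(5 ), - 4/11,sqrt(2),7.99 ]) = [ - 5*sqrt(5 ), - 4/11,sqrt(2 ) , sqrt(13), 7.99, 7*sqrt(10 )]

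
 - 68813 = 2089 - 70902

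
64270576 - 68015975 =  - 3745399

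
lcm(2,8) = 8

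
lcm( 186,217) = 1302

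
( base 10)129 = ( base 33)3u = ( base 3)11210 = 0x81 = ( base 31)45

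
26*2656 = 69056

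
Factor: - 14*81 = -2^1*3^4*7^1 = - 1134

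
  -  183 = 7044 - 7227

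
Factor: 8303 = 19^2 * 23^1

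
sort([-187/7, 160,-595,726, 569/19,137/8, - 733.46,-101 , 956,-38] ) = [ -733.46,-595, - 101, - 38, - 187/7, 137/8, 569/19, 160,726, 956] 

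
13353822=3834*3483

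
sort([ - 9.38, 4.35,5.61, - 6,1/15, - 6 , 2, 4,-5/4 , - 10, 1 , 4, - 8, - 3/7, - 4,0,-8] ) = [ - 10, - 9.38,  -  8, - 8, - 6, - 6, - 4, - 5/4, - 3/7, 0,  1/15,1,2, 4,4,4.35, 5.61] 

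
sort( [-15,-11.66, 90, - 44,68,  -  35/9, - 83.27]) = [ - 83.27, - 44,  -  15, - 11.66, - 35/9, 68, 90] 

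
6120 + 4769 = 10889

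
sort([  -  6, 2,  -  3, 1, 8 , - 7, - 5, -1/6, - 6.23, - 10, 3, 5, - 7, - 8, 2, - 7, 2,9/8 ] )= [-10,-8, - 7, - 7,-7, - 6.23, - 6,-5, - 3,  -  1/6 , 1 , 9/8, 2, 2,2,3, 5, 8]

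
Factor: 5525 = 5^2*13^1*17^1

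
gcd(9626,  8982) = 2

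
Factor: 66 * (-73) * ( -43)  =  207174= 2^1 * 3^1*11^1 * 43^1  *  73^1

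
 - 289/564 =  - 1+275/564 = -  0.51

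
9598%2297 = 410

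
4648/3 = 1549 + 1/3 = 1549.33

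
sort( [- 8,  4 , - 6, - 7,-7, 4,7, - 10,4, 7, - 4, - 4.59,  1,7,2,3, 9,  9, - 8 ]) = [ - 10, - 8, - 8, - 7, - 7, - 6 , - 4.59, - 4,1 , 2,3,4, 4,4,7,7,7,9, 9 ]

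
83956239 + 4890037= 88846276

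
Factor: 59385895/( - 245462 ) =-2^( - 1 )*5^1*7^(-1 ) * 89^(- 1 )*197^( - 1 )*11877179^1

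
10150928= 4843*2096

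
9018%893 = 88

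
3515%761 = 471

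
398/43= 398/43= 9.26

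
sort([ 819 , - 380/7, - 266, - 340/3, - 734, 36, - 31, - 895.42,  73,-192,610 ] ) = [ - 895.42, - 734, - 266,- 192,  -  340/3, -380/7, - 31,36,73, 610, 819 ] 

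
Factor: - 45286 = - 2^1*22643^1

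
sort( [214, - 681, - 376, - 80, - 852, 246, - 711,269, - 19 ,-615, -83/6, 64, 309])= [ - 852, - 711, - 681,- 615, - 376 , - 80, - 19,  -  83/6,64,  214 , 246, 269, 309]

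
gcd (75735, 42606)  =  81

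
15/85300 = 3/17060 = 0.00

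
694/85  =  8 + 14/85 = 8.16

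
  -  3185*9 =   -  28665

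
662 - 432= 230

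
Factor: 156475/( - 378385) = - 55/133 = - 5^1*7^( - 1)*11^1*19^( - 1 )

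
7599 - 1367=6232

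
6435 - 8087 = - 1652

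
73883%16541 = 7719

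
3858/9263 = 3858/9263 = 0.42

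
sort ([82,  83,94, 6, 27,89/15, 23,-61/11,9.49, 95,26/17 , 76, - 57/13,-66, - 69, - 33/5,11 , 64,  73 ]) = [ - 69, - 66 , - 33/5, - 61/11, - 57/13, 26/17 , 89/15,6, 9.49,11,  23,  27, 64,  73,76,  82, 83,  94,95 ] 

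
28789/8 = 3598+5/8 = 3598.62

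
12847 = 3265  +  9582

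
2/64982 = 1/32491 = 0.00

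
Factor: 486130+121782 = 607912 =2^3*75989^1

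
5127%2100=927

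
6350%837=491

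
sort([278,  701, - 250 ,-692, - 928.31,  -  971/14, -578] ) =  [ - 928.31 ,  -  692,-578,  -  250, - 971/14, 278, 701] 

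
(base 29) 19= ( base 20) 1I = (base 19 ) 20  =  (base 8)46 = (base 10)38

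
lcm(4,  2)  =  4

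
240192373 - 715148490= - 474956117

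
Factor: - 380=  - 2^2 * 5^1*19^1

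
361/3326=361/3326 = 0.11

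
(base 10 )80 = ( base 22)3e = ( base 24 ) 38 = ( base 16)50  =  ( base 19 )44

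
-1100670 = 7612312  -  8712982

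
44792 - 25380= 19412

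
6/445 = 6/445 = 0.01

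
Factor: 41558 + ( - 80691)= - 39133=   - 39133^1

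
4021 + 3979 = 8000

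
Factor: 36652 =2^2*7^2*11^1*17^1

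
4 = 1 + 3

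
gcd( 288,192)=96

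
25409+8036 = 33445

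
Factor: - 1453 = -1453^1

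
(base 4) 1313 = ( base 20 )5J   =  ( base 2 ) 1110111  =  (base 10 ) 119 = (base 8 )167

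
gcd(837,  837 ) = 837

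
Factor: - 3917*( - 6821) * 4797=3^2*13^1 * 19^1 * 41^1*359^1*3917^1 = 128165560029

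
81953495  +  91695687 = 173649182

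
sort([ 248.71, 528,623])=[248.71 , 528, 623]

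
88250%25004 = 13238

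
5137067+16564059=21701126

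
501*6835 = 3424335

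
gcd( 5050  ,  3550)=50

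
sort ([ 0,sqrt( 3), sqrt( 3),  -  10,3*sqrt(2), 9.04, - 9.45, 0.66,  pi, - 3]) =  [ - 10, - 9.45,- 3,0,  0.66,sqrt(3), sqrt(3),pi,  3*sqrt (2), 9.04]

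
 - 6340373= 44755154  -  51095527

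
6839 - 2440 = 4399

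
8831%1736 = 151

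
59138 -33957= 25181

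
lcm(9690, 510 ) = 9690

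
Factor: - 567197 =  - 89^1*6373^1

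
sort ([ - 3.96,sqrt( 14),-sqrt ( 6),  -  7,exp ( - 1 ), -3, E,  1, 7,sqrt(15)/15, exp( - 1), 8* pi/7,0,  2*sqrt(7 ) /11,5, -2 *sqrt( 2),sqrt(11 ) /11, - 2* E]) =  [ - 7, - 2*E,  -  3.96,-3,-2*sqrt(2 ), - sqrt( 6),0, sqrt(15)/15,sqrt( 11)/11 , exp(-1),exp(  -  1 ),2*sqrt(7) /11,1, E, 8 * pi/7, sqrt(14),5,  7 ]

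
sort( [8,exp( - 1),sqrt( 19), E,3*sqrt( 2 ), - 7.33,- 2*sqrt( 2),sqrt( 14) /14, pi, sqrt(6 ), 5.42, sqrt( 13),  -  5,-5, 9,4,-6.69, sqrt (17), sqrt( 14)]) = [ -7.33, - 6.69, - 5, - 5, - 2*sqrt( 2), sqrt ( 14 )/14,exp( - 1 ), sqrt(6 ), E, pi, sqrt( 13) , sqrt(14), 4,sqrt( 17) , 3*sqrt (2) , sqrt( 19 ), 5.42,8, 9 ]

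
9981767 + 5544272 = 15526039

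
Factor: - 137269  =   - 11^1 * 12479^1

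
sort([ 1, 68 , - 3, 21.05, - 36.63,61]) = [ - 36.63, - 3, 1, 21.05, 61,68] 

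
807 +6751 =7558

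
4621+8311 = 12932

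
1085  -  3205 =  - 2120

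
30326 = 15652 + 14674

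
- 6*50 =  - 300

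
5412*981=5309172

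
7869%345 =279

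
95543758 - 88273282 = 7270476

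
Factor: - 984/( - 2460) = 2/5 = 2^1*5^( - 1 )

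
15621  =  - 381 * ( - 41 )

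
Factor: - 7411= - 7411^1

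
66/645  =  22/215 = 0.10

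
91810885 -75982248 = 15828637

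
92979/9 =10331 = 10331.00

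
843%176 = 139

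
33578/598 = 16789/299 = 56.15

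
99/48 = 33/16 = 2.06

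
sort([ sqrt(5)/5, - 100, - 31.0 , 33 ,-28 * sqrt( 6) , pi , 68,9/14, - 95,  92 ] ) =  [-100  , - 95 , - 28*sqrt(6), - 31.0, sqrt ( 5 ) /5,9/14, pi,33,68, 92 ]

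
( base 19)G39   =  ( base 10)5842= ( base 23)b10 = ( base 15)1AE7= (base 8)13322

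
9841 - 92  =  9749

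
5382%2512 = 358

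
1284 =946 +338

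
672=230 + 442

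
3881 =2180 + 1701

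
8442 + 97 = 8539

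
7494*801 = 6002694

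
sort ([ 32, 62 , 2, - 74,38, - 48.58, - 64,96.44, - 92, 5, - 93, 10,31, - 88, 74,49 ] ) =[ - 93 , - 92,-88,-74,-64,-48.58, 2, 5,10, 31,32,38,49,62,74, 96.44 ] 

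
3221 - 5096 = - 1875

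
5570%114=98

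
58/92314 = 29/46157 =0.00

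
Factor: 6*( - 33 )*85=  - 2^1 * 3^2 * 5^1*11^1*17^1 = -  16830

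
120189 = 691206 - 571017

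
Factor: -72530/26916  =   - 36265/13458 = - 2^( - 1) * 3^( -1 )*5^1*2243^( - 1) * 7253^1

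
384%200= 184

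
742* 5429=4028318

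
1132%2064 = 1132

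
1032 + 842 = 1874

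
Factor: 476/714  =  2^1*3^(-1) =2/3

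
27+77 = 104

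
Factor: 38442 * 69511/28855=2672141862/28855 = 2^1  *3^1*5^ ( - 1)*13^1*29^( - 1)*43^1*149^1*199^( - 1 ) * 5347^1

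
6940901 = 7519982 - 579081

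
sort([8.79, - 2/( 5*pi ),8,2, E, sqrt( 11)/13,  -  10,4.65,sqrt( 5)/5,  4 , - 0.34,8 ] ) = [ - 10, - 0.34, - 2/(5*pi ),sqrt( 11)/13, sqrt( 5 )/5,2,E,4,4.65,8, 8 , 8.79 ]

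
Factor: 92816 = 2^4*5801^1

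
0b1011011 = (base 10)91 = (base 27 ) 3a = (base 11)83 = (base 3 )10101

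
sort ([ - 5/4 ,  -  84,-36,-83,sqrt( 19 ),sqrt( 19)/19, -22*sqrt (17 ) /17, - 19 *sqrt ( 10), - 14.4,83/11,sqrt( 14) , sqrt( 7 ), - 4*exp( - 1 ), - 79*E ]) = [ - 79 * E, - 84,-83,-19*sqrt( 10), - 36, - 14.4 , - 22*sqrt( 17 ) /17, - 4*exp( - 1),-5/4,  sqrt( 19 )/19,sqrt ( 7 ),  sqrt( 14), sqrt(19 ) , 83/11] 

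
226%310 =226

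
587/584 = 1 + 3/584 = 1.01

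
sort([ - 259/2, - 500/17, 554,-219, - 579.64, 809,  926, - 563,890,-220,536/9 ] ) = [ - 579.64,-563,  -  220, - 219,  -  259/2, - 500/17,536/9, 554,809,890,926]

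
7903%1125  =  28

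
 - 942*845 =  - 795990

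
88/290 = 44/145 = 0.30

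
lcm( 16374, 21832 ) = 65496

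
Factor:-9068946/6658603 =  - 2^1 * 3^1*7^(-1)*23^1 * 29^(- 1 )*32801^(- 1 )*65717^1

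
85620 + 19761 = 105381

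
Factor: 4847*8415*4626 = 188682998130= 2^1*3^4 * 5^1*11^1*17^1 * 37^1*131^1*257^1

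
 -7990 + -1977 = -9967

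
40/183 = 40/183= 0.22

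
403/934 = 403/934 = 0.43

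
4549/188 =4549/188  =  24.20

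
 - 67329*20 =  - 1346580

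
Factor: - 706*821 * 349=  - 2^1*349^1*353^1*821^1 = - 202289474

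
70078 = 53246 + 16832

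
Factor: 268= 2^2*67^1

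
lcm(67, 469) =469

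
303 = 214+89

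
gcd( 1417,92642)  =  1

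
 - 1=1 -2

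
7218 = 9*802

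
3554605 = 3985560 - 430955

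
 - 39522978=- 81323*486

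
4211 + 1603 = 5814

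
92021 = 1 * 92021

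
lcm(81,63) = 567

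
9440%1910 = 1800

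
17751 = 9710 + 8041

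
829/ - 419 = -2+ 9/419 = - 1.98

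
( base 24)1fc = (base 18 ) 2GC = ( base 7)2523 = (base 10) 948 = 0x3b4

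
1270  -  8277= - 7007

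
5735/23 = 249+8/23 = 249.35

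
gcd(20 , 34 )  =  2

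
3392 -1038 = 2354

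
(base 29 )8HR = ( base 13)33b7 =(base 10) 7248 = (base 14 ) 28DA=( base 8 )16120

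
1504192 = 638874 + 865318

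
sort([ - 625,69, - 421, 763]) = [ - 625, - 421,69,  763]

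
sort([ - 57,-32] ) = [-57,-32] 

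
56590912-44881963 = 11708949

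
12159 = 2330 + 9829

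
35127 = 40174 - 5047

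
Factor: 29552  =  2^4* 1847^1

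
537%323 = 214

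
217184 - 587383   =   - 370199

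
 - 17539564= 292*( - 60067 )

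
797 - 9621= - 8824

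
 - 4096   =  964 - 5060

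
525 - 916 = -391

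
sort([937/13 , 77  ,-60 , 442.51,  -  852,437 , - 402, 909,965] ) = [ - 852,  -  402, - 60,  937/13, 77 , 437,442.51 , 909, 965]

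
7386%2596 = 2194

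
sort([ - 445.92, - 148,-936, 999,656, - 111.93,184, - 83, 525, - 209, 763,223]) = [ - 936, - 445.92, - 209, -148, - 111.93, - 83,184,223,  525,656 , 763,999]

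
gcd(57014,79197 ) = 1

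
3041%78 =77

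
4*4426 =17704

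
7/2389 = 7/2389 = 0.00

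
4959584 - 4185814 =773770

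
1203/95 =12+63/95= 12.66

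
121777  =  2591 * 47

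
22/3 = 22/3  =  7.33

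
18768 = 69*272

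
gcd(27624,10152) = 24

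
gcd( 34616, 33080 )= 8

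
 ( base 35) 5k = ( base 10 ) 195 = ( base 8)303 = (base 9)236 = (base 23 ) 8b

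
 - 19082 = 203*( - 94)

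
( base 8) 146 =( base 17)60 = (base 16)66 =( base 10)102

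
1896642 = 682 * 2781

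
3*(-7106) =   -  21318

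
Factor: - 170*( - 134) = 22780 = 2^2*5^1*17^1*67^1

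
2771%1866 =905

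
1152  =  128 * 9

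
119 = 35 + 84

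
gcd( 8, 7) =1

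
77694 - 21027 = 56667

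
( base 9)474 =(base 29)DE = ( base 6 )1451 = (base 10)391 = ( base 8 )607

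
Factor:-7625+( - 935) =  -2^4*5^1*107^1 = - 8560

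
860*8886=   7641960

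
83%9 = 2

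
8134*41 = 333494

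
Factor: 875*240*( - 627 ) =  - 2^4 * 3^2*5^4*7^1*11^1 * 19^1 = - 131670000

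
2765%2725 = 40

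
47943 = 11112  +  36831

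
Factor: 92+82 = 174 = 2^1*3^1*29^1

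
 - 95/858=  - 95/858=-0.11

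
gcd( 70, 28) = 14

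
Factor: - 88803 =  - 3^3*11^1*13^1*23^1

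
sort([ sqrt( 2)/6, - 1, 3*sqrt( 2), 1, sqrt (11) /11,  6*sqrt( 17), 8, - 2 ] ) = [ - 2, - 1,sqrt (2)/6, sqrt( 11 ) /11,1, 3*sqrt(2),8, 6*sqrt(17 ) ] 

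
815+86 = 901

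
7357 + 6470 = 13827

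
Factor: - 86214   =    -  2^1*3^1*14369^1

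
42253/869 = 48 + 541/869 =48.62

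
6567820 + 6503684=13071504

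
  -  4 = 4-8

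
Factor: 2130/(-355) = - 6  =  - 2^1*3^1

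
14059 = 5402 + 8657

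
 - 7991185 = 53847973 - 61839158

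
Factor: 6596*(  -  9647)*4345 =- 2^2*5^1*11^2*17^1*79^1*97^1*877^1  =  -276479354140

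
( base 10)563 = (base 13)344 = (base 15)278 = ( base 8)1063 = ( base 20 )183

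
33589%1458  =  55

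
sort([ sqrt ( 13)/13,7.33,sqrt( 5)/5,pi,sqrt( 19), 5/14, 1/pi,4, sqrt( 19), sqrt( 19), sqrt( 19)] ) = [ sqrt ( 13)/13,1/pi, 5/14,sqrt(5)/5 , pi, 4, sqrt(19 ) , sqrt( 19),sqrt( 19), sqrt( 19),  7.33] 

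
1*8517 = 8517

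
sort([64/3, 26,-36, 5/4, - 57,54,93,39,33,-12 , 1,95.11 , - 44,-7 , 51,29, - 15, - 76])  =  [ - 76, - 57,  -  44,-36, - 15,  -  12, - 7,1, 5/4,  64/3,26, 29  ,  33,39 , 51, 54, 93 , 95.11] 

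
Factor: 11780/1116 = 95/9 = 3^(-2)  *  5^1*19^1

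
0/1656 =0 =0.00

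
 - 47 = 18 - 65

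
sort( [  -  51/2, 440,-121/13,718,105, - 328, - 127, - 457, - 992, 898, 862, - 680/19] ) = [- 992, - 457, - 328, -127,- 680/19 , - 51/2,  -  121/13,105, 440, 718,862,898]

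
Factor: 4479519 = 3^1 * 11^1*135743^1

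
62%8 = 6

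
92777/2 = 92777/2 = 46388.50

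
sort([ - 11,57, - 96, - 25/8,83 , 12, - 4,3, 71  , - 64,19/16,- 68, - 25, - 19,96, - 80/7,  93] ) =[- 96 , - 68 ,-64, - 25,  -  19,  -  80/7, - 11 ,- 4, - 25/8 , 19/16,3, 12, 57, 71 , 83,  93, 96 ]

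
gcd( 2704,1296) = 16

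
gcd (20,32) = 4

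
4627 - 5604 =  - 977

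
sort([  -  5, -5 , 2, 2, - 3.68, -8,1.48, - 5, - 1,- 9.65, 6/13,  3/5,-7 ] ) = [ -9.65, -8,-7,  -  5, - 5, - 5, - 3.68, - 1,  6/13,3/5,1.48,2,2]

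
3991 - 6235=- 2244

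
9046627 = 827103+8219524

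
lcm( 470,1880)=1880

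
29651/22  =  1347 + 17/22 = 1347.77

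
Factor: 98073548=2^2*2767^1 * 8861^1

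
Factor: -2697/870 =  - 31/10 = -  2^( - 1 ) * 5^(  -  1) * 31^1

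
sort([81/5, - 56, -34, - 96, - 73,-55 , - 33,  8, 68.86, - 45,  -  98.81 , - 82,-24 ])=[ - 98.81, - 96  ,-82, - 73, - 56, - 55, - 45, - 34, - 33, - 24,8, 81/5, 68.86 ]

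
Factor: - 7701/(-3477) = 2567/1159 = 17^1*19^(  -  1) *61^( - 1 )*151^1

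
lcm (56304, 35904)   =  2477376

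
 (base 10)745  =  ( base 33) mj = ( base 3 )1000121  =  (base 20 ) 1H5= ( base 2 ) 1011101001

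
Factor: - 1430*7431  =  -2^1*3^1*5^1*11^1*13^1 * 2477^1 = - 10626330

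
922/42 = 461/21= 21.95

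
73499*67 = 4924433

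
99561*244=24292884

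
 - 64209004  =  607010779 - 671219783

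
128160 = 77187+50973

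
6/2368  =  3/1184 =0.00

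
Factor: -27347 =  - 23^1*29^1*41^1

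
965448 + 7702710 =8668158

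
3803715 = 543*7005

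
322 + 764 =1086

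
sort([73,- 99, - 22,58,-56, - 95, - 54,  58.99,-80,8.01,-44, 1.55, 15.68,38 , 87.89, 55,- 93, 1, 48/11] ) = [-99 , - 95,  -  93,-80, - 56, - 54, - 44,-22,1, 1.55,48/11, 8.01,15.68, 38, 55, 58, 58.99, 73,  87.89 ]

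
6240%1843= 711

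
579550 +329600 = 909150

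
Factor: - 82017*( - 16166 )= 2^1*3^2*13^1 * 59^1*137^1*701^1 = 1325886822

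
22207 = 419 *53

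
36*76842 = 2766312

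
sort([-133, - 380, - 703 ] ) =[ - 703, - 380, - 133]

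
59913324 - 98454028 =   -  38540704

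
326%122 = 82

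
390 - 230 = 160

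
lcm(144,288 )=288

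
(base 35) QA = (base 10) 920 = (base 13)55a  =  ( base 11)767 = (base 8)1630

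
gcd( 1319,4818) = 1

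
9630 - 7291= 2339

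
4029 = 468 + 3561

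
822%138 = 132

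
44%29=15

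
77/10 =7 + 7/10 =7.70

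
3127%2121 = 1006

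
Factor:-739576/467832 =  - 479/303 = - 3^ ( - 1) * 101^( - 1 )*479^1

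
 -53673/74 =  - 726 + 51/74 = -725.31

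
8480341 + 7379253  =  15859594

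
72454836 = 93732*773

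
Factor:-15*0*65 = 0^1=0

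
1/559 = 1/559 = 0.00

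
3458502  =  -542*( - 6381)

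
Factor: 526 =2^1 * 263^1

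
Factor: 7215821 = 7215821^1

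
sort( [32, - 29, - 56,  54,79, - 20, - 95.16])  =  [ - 95.16, - 56, - 29, - 20,32,54,79 ] 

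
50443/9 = 50443/9 = 5604.78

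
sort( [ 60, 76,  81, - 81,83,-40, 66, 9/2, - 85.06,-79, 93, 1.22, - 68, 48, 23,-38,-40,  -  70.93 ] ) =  [ - 85.06,-81,-79,-70.93, - 68,-40, - 40, - 38, 1.22, 9/2, 23,48 , 60 , 66, 76,81, 83, 93 ] 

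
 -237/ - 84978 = 79/28326  =  0.00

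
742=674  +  68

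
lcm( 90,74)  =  3330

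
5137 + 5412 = 10549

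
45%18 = 9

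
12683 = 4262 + 8421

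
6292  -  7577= -1285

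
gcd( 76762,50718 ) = 2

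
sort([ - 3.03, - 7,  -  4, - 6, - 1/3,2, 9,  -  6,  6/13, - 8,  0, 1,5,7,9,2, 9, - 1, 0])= [ -8, - 7, - 6 , - 6,  -  4, - 3.03, - 1, - 1/3,0,0,  6/13,1, 2,2, 5,7,9,9, 9]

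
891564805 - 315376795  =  576188010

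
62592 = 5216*12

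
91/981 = 91/981  =  0.09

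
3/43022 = 3/43022 = 0.00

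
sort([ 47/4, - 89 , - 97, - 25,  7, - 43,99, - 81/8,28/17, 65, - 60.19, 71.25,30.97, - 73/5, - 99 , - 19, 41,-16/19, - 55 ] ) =[ - 99, - 97 , - 89, - 60.19, - 55, - 43, - 25, - 19, - 73/5, - 81/8, - 16/19 , 28/17, 7,47/4,30.97, 41, 65,71.25 , 99]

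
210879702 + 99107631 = 309987333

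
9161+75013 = 84174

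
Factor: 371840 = 2^7*5^1*7^1*83^1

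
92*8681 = 798652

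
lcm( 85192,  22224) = 511152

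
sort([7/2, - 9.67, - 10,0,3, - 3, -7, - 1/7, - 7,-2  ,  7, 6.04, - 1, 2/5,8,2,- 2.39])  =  [ - 10 ,-9.67,- 7, - 7, - 3, - 2.39, - 2,-1, -1/7, 0,  2/5,2,  3,7/2, 6.04, 7,8] 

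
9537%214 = 121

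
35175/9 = 3908 + 1/3 = 3908.33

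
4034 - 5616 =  - 1582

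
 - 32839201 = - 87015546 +54176345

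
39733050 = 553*71850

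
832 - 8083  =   - 7251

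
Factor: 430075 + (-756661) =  - 2^1 * 3^1*13^1 * 53^1*79^1 = -326586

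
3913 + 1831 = 5744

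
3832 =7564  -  3732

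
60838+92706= 153544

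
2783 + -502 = 2281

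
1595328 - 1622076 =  - 26748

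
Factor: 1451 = 1451^1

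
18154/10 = 9077/5 = 1815.40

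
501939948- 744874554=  - 242934606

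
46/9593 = 46/9593 =0.00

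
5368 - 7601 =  - 2233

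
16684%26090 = 16684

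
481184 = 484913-3729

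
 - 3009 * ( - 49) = 147441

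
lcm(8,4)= 8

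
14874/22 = 7437/11 = 676.09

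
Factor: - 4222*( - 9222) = 2^2*3^1*29^1*53^1*2111^1 = 38935284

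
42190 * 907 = 38266330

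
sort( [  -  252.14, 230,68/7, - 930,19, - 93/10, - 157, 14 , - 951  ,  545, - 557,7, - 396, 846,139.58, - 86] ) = [- 951  , - 930, - 557,  -  396, - 252.14, - 157, - 86, - 93/10, 7,68/7,14 , 19, 139.58, 230, 545,846]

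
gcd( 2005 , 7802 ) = 1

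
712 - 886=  - 174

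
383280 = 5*76656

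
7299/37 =197 + 10/37=197.27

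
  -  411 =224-635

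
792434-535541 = 256893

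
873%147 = 138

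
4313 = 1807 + 2506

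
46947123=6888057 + 40059066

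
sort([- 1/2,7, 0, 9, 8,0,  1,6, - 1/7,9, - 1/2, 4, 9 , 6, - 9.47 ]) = [ - 9.47,-1/2,-1/2, - 1/7,  0, 0, 1,4,6 , 6,7,8, 9, 9,9 ]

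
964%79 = 16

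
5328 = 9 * 592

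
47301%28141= 19160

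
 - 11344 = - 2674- 8670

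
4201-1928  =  2273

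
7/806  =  7/806= 0.01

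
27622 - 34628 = -7006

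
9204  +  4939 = 14143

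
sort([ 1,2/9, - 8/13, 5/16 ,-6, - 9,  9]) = [ - 9, - 6, - 8/13,2/9,5/16,1, 9] 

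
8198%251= 166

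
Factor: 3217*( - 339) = -3^1*113^1*3217^1 = - 1090563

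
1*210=210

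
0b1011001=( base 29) 32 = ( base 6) 225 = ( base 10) 89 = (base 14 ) 65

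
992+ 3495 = 4487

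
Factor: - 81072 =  - 2^4*3^2*563^1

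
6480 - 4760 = 1720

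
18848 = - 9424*( - 2)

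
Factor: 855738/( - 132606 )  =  -3^1 * 13^1 * 23^1*139^( - 1) = - 897/139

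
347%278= 69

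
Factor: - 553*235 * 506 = -65757230 = - 2^1* 5^1*7^1*11^1*23^1*47^1*79^1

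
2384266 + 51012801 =53397067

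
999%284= 147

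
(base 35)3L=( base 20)66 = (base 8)176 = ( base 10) 126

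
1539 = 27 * 57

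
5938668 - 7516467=- 1577799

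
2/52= 1/26 = 0.04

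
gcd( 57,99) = 3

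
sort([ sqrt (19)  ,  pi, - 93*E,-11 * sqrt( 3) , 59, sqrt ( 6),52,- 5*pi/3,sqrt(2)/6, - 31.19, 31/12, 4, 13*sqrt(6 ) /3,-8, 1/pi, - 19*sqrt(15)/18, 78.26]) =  [ - 93*E , - 31.19, - 11*sqrt(3), - 8, - 5*pi/3,-19*sqrt( 15)/18, sqrt(2 ) /6, 1/pi,sqrt(6), 31/12, pi, 4, sqrt(19 ), 13*sqrt( 6)/3, 52, 59, 78.26 ] 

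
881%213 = 29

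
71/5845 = 71/5845 = 0.01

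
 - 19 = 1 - 20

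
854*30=25620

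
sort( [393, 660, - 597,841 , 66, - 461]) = [ - 597, -461,66,  393,660,841]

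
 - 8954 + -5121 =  - 14075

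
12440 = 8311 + 4129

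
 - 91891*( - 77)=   7075607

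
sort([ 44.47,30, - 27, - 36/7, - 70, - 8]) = [ - 70 , - 27 , - 8, - 36/7,30, 44.47] 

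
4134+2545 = 6679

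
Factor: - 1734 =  - 2^1*3^1*17^2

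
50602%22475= 5652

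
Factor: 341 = 11^1*31^1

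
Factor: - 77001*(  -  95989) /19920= 2463749663/6640 = 2^ ( - 4)*5^(-1)*83^( -1)*25667^1*95989^1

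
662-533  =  129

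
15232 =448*34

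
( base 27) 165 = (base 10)896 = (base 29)11Q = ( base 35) PL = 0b1110000000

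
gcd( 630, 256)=2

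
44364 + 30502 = 74866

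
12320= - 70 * ( - 176 )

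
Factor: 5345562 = 2^1*3^1*890927^1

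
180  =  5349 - 5169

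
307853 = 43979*7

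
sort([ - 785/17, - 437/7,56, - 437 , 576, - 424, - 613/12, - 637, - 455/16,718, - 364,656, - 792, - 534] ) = [ - 792, - 637, - 534, - 437,-424,-364 ,-437/7,-613/12, - 785/17,- 455/16,56, 576, 656 , 718 ] 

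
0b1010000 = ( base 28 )2O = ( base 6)212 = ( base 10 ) 80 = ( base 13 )62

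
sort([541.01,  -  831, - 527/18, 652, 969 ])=[ - 831, - 527/18,541.01 , 652, 969 ]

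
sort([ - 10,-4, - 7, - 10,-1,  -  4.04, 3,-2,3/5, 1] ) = [  -  10, - 10, - 7, - 4.04,-4 ,-2,-1  ,  3/5,1,3]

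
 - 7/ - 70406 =1/10058 = 0.00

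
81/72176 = 81/72176 = 0.00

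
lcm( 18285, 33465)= 1773645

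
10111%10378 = 10111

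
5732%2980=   2752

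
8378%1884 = 842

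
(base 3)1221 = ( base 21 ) 2a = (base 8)64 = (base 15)37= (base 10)52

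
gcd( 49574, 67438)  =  14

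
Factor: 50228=2^2*29^1*433^1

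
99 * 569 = 56331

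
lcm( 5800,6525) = 52200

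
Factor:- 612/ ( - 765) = 2^2  *5^( - 1)=4/5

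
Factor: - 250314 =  - 2^1*3^1*  41719^1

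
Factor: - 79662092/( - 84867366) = 39831046/42433683  =  2^1*3^( - 1)*17^ ( - 1) * 677^(-1)*1229^( - 1)*19915523^1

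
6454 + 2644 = 9098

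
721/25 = 721/25 = 28.84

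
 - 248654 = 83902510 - 84151164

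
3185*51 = 162435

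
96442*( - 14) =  - 1350188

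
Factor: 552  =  2^3*3^1 * 23^1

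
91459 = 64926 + 26533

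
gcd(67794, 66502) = 2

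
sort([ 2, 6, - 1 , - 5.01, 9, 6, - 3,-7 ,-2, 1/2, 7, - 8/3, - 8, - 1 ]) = [ - 8, - 7,- 5.01, - 3,-8/3, - 2, - 1, - 1, 1/2,2, 6,6,7, 9 ] 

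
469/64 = 469/64=7.33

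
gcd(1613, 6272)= 1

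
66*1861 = 122826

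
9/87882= 3/29294 = 0.00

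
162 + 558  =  720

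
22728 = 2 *11364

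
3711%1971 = 1740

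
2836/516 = 5  +  64/129 =5.50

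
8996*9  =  80964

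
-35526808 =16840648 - 52367456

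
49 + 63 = 112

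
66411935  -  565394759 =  - 498982824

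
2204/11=2204/11  =  200.36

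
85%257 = 85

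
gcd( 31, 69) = 1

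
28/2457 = 4/351  =  0.01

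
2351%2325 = 26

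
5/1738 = 5/1738= 0.00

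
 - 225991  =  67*( - 3373)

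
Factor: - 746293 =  - 53^1*14081^1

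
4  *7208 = 28832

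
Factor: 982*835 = 819970= 2^1*5^1 *167^1*491^1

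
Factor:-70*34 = -2380 = -2^2*5^1 * 7^1*17^1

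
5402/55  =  98 + 12/55 = 98.22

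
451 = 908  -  457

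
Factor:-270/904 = - 135/452 = -2^ ( - 2) * 3^3*5^1  *113^( - 1 ) 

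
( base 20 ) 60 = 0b1111000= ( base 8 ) 170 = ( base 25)4K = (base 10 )120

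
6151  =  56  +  6095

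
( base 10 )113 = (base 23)4L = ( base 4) 1301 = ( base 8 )161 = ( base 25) 4d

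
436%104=20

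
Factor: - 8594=-2^1*4297^1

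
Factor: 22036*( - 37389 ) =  - 823904004  =  - 2^2*3^1* 7^1*11^2* 103^1*787^1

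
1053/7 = 1053/7 = 150.43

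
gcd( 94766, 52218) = 1934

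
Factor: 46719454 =2^1*23359727^1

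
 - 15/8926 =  - 15/8926 = - 0.00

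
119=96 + 23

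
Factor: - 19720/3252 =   -  4930/813 = - 2^1*3^ ( - 1 )*5^1* 17^1*29^1*271^( - 1 ) 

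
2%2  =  0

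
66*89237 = 5889642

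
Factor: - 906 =-2^1*3^1 * 151^1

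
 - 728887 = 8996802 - 9725689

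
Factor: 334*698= 2^2*167^1*349^1 = 233132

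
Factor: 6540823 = 37^1*176779^1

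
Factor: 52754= 2^1 * 13^1*2029^1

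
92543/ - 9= -92543/9   =  - 10282.56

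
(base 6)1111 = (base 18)e7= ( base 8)403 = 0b100000011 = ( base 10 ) 259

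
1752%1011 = 741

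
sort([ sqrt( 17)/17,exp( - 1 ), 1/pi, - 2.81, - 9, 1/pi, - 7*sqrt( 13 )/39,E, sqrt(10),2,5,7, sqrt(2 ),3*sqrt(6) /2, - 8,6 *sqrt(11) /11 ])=[ - 9, - 8,- 2.81, - 7*sqrt(13 ) /39, sqrt(17)/17,1/pi,1/pi , exp(-1 ),sqrt( 2 ),6*sqrt(11)/11, 2, E,sqrt( 10),3*sqrt( 6 )/2, 5,7]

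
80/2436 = 20/609 = 0.03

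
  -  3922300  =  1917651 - 5839951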